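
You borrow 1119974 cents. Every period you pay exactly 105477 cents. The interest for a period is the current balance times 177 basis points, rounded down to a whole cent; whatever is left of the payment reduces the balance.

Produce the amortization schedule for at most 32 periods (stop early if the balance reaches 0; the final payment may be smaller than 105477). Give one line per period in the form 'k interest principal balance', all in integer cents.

1. interest=⌊1119974·177/10000⌋=19823; principal=105477-19823=85654; balance=1119974-85654=1034320
2. interest=⌊1034320·177/10000⌋=18307; principal=105477-18307=87170; balance=1034320-87170=947150
3. interest=⌊947150·177/10000⌋=16764; principal=105477-16764=88713; balance=947150-88713=858437
4. interest=⌊858437·177/10000⌋=15194; principal=105477-15194=90283; balance=858437-90283=768154
5. interest=⌊768154·177/10000⌋=13596; principal=105477-13596=91881; balance=768154-91881=676273
6. interest=⌊676273·177/10000⌋=11970; principal=105477-11970=93507; balance=676273-93507=582766
7. interest=⌊582766·177/10000⌋=10314; principal=105477-10314=95163; balance=582766-95163=487603
8. interest=⌊487603·177/10000⌋=8630; principal=105477-8630=96847; balance=487603-96847=390756
9. interest=⌊390756·177/10000⌋=6916; principal=105477-6916=98561; balance=390756-98561=292195
10. interest=⌊292195·177/10000⌋=5171; principal=105477-5171=100306; balance=292195-100306=191889
11. interest=⌊191889·177/10000⌋=3396; principal=105477-3396=102081; balance=191889-102081=89808
12. interest=⌊89808·177/10000⌋=1589; principal=min(105477-1589,89808)=89808; balance=89808-89808=0

1 19823 85654 1034320
2 18307 87170 947150
3 16764 88713 858437
4 15194 90283 768154
5 13596 91881 676273
6 11970 93507 582766
7 10314 95163 487603
8 8630 96847 390756
9 6916 98561 292195
10 5171 100306 191889
11 3396 102081 89808
12 1589 89808 0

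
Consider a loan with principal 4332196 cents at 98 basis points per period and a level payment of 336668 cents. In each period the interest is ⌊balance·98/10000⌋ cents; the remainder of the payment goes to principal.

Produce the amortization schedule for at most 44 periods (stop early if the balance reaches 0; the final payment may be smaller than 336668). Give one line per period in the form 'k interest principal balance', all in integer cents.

1 42455 294213 4037983
2 39572 297096 3740887
3 36660 300008 3440879
4 33720 302948 3137931
5 30751 305917 2832014
6 27753 308915 2523099
7 24726 311942 2211157
8 21669 314999 1896158
9 18582 318086 1578072
10 15465 321203 1256869
11 12317 324351 932518
12 9138 327530 604988
13 5928 330740 274248
14 2687 274248 0

1. interest=⌊4332196·98/10000⌋=42455; principal=336668-42455=294213; balance=4332196-294213=4037983
2. interest=⌊4037983·98/10000⌋=39572; principal=336668-39572=297096; balance=4037983-297096=3740887
3. interest=⌊3740887·98/10000⌋=36660; principal=336668-36660=300008; balance=3740887-300008=3440879
4. interest=⌊3440879·98/10000⌋=33720; principal=336668-33720=302948; balance=3440879-302948=3137931
5. interest=⌊3137931·98/10000⌋=30751; principal=336668-30751=305917; balance=3137931-305917=2832014
6. interest=⌊2832014·98/10000⌋=27753; principal=336668-27753=308915; balance=2832014-308915=2523099
7. interest=⌊2523099·98/10000⌋=24726; principal=336668-24726=311942; balance=2523099-311942=2211157
8. interest=⌊2211157·98/10000⌋=21669; principal=336668-21669=314999; balance=2211157-314999=1896158
9. interest=⌊1896158·98/10000⌋=18582; principal=336668-18582=318086; balance=1896158-318086=1578072
10. interest=⌊1578072·98/10000⌋=15465; principal=336668-15465=321203; balance=1578072-321203=1256869
11. interest=⌊1256869·98/10000⌋=12317; principal=336668-12317=324351; balance=1256869-324351=932518
12. interest=⌊932518·98/10000⌋=9138; principal=336668-9138=327530; balance=932518-327530=604988
13. interest=⌊604988·98/10000⌋=5928; principal=336668-5928=330740; balance=604988-330740=274248
14. interest=⌊274248·98/10000⌋=2687; principal=min(336668-2687,274248)=274248; balance=274248-274248=0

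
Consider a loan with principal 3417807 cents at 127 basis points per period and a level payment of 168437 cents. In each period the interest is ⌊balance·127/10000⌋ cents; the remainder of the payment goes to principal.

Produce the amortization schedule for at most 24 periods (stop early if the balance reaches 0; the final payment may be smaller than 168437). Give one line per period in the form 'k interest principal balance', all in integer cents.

1. interest=⌊3417807·127/10000⌋=43406; principal=168437-43406=125031; balance=3417807-125031=3292776
2. interest=⌊3292776·127/10000⌋=41818; principal=168437-41818=126619; balance=3292776-126619=3166157
3. interest=⌊3166157·127/10000⌋=40210; principal=168437-40210=128227; balance=3166157-128227=3037930
4. interest=⌊3037930·127/10000⌋=38581; principal=168437-38581=129856; balance=3037930-129856=2908074
5. interest=⌊2908074·127/10000⌋=36932; principal=168437-36932=131505; balance=2908074-131505=2776569
6. interest=⌊2776569·127/10000⌋=35262; principal=168437-35262=133175; balance=2776569-133175=2643394
7. interest=⌊2643394·127/10000⌋=33571; principal=168437-33571=134866; balance=2643394-134866=2508528
8. interest=⌊2508528·127/10000⌋=31858; principal=168437-31858=136579; balance=2508528-136579=2371949
9. interest=⌊2371949·127/10000⌋=30123; principal=168437-30123=138314; balance=2371949-138314=2233635
10. interest=⌊2233635·127/10000⌋=28367; principal=168437-28367=140070; balance=2233635-140070=2093565
11. interest=⌊2093565·127/10000⌋=26588; principal=168437-26588=141849; balance=2093565-141849=1951716
12. interest=⌊1951716·127/10000⌋=24786; principal=168437-24786=143651; balance=1951716-143651=1808065
13. interest=⌊1808065·127/10000⌋=22962; principal=168437-22962=145475; balance=1808065-145475=1662590
14. interest=⌊1662590·127/10000⌋=21114; principal=168437-21114=147323; balance=1662590-147323=1515267
15. interest=⌊1515267·127/10000⌋=19243; principal=168437-19243=149194; balance=1515267-149194=1366073
16. interest=⌊1366073·127/10000⌋=17349; principal=168437-17349=151088; balance=1366073-151088=1214985
17. interest=⌊1214985·127/10000⌋=15430; principal=168437-15430=153007; balance=1214985-153007=1061978
18. interest=⌊1061978·127/10000⌋=13487; principal=168437-13487=154950; balance=1061978-154950=907028
19. interest=⌊907028·127/10000⌋=11519; principal=168437-11519=156918; balance=907028-156918=750110
20. interest=⌊750110·127/10000⌋=9526; principal=168437-9526=158911; balance=750110-158911=591199
21. interest=⌊591199·127/10000⌋=7508; principal=168437-7508=160929; balance=591199-160929=430270
22. interest=⌊430270·127/10000⌋=5464; principal=168437-5464=162973; balance=430270-162973=267297
23. interest=⌊267297·127/10000⌋=3394; principal=168437-3394=165043; balance=267297-165043=102254
24. interest=⌊102254·127/10000⌋=1298; principal=min(168437-1298,102254)=102254; balance=102254-102254=0

1 43406 125031 3292776
2 41818 126619 3166157
3 40210 128227 3037930
4 38581 129856 2908074
5 36932 131505 2776569
6 35262 133175 2643394
7 33571 134866 2508528
8 31858 136579 2371949
9 30123 138314 2233635
10 28367 140070 2093565
11 26588 141849 1951716
12 24786 143651 1808065
13 22962 145475 1662590
14 21114 147323 1515267
15 19243 149194 1366073
16 17349 151088 1214985
17 15430 153007 1061978
18 13487 154950 907028
19 11519 156918 750110
20 9526 158911 591199
21 7508 160929 430270
22 5464 162973 267297
23 3394 165043 102254
24 1298 102254 0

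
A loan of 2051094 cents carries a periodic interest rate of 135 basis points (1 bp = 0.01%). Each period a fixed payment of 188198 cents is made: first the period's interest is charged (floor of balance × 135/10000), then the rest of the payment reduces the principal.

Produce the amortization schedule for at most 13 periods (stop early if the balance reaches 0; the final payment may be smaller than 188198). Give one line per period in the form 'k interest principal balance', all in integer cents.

1 27689 160509 1890585
2 25522 162676 1727909
3 23326 164872 1563037
4 21100 167098 1395939
5 18845 169353 1226586
6 16558 171640 1054946
7 14241 173957 880989
8 11893 176305 704684
9 9513 178685 525999
10 7100 181098 344901
11 4656 183542 161359
12 2178 161359 0

1. interest=⌊2051094·135/10000⌋=27689; principal=188198-27689=160509; balance=2051094-160509=1890585
2. interest=⌊1890585·135/10000⌋=25522; principal=188198-25522=162676; balance=1890585-162676=1727909
3. interest=⌊1727909·135/10000⌋=23326; principal=188198-23326=164872; balance=1727909-164872=1563037
4. interest=⌊1563037·135/10000⌋=21100; principal=188198-21100=167098; balance=1563037-167098=1395939
5. interest=⌊1395939·135/10000⌋=18845; principal=188198-18845=169353; balance=1395939-169353=1226586
6. interest=⌊1226586·135/10000⌋=16558; principal=188198-16558=171640; balance=1226586-171640=1054946
7. interest=⌊1054946·135/10000⌋=14241; principal=188198-14241=173957; balance=1054946-173957=880989
8. interest=⌊880989·135/10000⌋=11893; principal=188198-11893=176305; balance=880989-176305=704684
9. interest=⌊704684·135/10000⌋=9513; principal=188198-9513=178685; balance=704684-178685=525999
10. interest=⌊525999·135/10000⌋=7100; principal=188198-7100=181098; balance=525999-181098=344901
11. interest=⌊344901·135/10000⌋=4656; principal=188198-4656=183542; balance=344901-183542=161359
12. interest=⌊161359·135/10000⌋=2178; principal=min(188198-2178,161359)=161359; balance=161359-161359=0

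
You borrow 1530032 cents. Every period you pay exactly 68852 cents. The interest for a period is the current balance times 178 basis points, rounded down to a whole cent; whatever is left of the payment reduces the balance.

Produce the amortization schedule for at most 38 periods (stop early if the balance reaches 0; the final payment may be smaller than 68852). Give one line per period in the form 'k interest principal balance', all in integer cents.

1 27234 41618 1488414
2 26493 42359 1446055
3 25739 43113 1402942
4 24972 43880 1359062
5 24191 44661 1314401
6 23396 45456 1268945
7 22587 46265 1222680
8 21763 47089 1175591
9 20925 47927 1127664
10 20072 48780 1078884
11 19204 49648 1029236
12 18320 50532 978704
13 17420 51432 927272
14 16505 52347 874925
15 15573 53279 821646
16 14625 54227 767419
17 13660 55192 712227
18 12677 56175 656052
19 11677 57175 598877
20 10660 58192 540685
21 9624 59228 481457
22 8569 60283 421174
23 7496 61356 359818
24 6404 62448 297370
25 5293 63559 233811
26 4161 64691 169120
27 3010 65842 103278
28 1838 67014 36264
29 645 36264 0

1. interest=⌊1530032·178/10000⌋=27234; principal=68852-27234=41618; balance=1530032-41618=1488414
2. interest=⌊1488414·178/10000⌋=26493; principal=68852-26493=42359; balance=1488414-42359=1446055
3. interest=⌊1446055·178/10000⌋=25739; principal=68852-25739=43113; balance=1446055-43113=1402942
4. interest=⌊1402942·178/10000⌋=24972; principal=68852-24972=43880; balance=1402942-43880=1359062
5. interest=⌊1359062·178/10000⌋=24191; principal=68852-24191=44661; balance=1359062-44661=1314401
6. interest=⌊1314401·178/10000⌋=23396; principal=68852-23396=45456; balance=1314401-45456=1268945
7. interest=⌊1268945·178/10000⌋=22587; principal=68852-22587=46265; balance=1268945-46265=1222680
8. interest=⌊1222680·178/10000⌋=21763; principal=68852-21763=47089; balance=1222680-47089=1175591
9. interest=⌊1175591·178/10000⌋=20925; principal=68852-20925=47927; balance=1175591-47927=1127664
10. interest=⌊1127664·178/10000⌋=20072; principal=68852-20072=48780; balance=1127664-48780=1078884
11. interest=⌊1078884·178/10000⌋=19204; principal=68852-19204=49648; balance=1078884-49648=1029236
12. interest=⌊1029236·178/10000⌋=18320; principal=68852-18320=50532; balance=1029236-50532=978704
13. interest=⌊978704·178/10000⌋=17420; principal=68852-17420=51432; balance=978704-51432=927272
14. interest=⌊927272·178/10000⌋=16505; principal=68852-16505=52347; balance=927272-52347=874925
15. interest=⌊874925·178/10000⌋=15573; principal=68852-15573=53279; balance=874925-53279=821646
16. interest=⌊821646·178/10000⌋=14625; principal=68852-14625=54227; balance=821646-54227=767419
17. interest=⌊767419·178/10000⌋=13660; principal=68852-13660=55192; balance=767419-55192=712227
18. interest=⌊712227·178/10000⌋=12677; principal=68852-12677=56175; balance=712227-56175=656052
19. interest=⌊656052·178/10000⌋=11677; principal=68852-11677=57175; balance=656052-57175=598877
20. interest=⌊598877·178/10000⌋=10660; principal=68852-10660=58192; balance=598877-58192=540685
21. interest=⌊540685·178/10000⌋=9624; principal=68852-9624=59228; balance=540685-59228=481457
22. interest=⌊481457·178/10000⌋=8569; principal=68852-8569=60283; balance=481457-60283=421174
23. interest=⌊421174·178/10000⌋=7496; principal=68852-7496=61356; balance=421174-61356=359818
24. interest=⌊359818·178/10000⌋=6404; principal=68852-6404=62448; balance=359818-62448=297370
25. interest=⌊297370·178/10000⌋=5293; principal=68852-5293=63559; balance=297370-63559=233811
26. interest=⌊233811·178/10000⌋=4161; principal=68852-4161=64691; balance=233811-64691=169120
27. interest=⌊169120·178/10000⌋=3010; principal=68852-3010=65842; balance=169120-65842=103278
28. interest=⌊103278·178/10000⌋=1838; principal=68852-1838=67014; balance=103278-67014=36264
29. interest=⌊36264·178/10000⌋=645; principal=min(68852-645,36264)=36264; balance=36264-36264=0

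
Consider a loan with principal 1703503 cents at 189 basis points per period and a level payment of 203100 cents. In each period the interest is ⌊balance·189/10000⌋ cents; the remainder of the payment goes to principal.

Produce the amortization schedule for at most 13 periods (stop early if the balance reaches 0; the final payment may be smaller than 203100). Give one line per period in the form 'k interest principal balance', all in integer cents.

1. interest=⌊1703503·189/10000⌋=32196; principal=203100-32196=170904; balance=1703503-170904=1532599
2. interest=⌊1532599·189/10000⌋=28966; principal=203100-28966=174134; balance=1532599-174134=1358465
3. interest=⌊1358465·189/10000⌋=25674; principal=203100-25674=177426; balance=1358465-177426=1181039
4. interest=⌊1181039·189/10000⌋=22321; principal=203100-22321=180779; balance=1181039-180779=1000260
5. interest=⌊1000260·189/10000⌋=18904; principal=203100-18904=184196; balance=1000260-184196=816064
6. interest=⌊816064·189/10000⌋=15423; principal=203100-15423=187677; balance=816064-187677=628387
7. interest=⌊628387·189/10000⌋=11876; principal=203100-11876=191224; balance=628387-191224=437163
8. interest=⌊437163·189/10000⌋=8262; principal=203100-8262=194838; balance=437163-194838=242325
9. interest=⌊242325·189/10000⌋=4579; principal=203100-4579=198521; balance=242325-198521=43804
10. interest=⌊43804·189/10000⌋=827; principal=min(203100-827,43804)=43804; balance=43804-43804=0

1 32196 170904 1532599
2 28966 174134 1358465
3 25674 177426 1181039
4 22321 180779 1000260
5 18904 184196 816064
6 15423 187677 628387
7 11876 191224 437163
8 8262 194838 242325
9 4579 198521 43804
10 827 43804 0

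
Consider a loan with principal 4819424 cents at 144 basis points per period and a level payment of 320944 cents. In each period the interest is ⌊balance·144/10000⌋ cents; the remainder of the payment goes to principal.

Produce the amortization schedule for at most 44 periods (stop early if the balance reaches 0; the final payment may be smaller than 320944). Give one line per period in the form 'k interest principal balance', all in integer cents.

1 69399 251545 4567879
2 65777 255167 4312712
3 62103 258841 4053871
4 58375 262569 3791302
5 54594 266350 3524952
6 50759 270185 3254767
7 46868 274076 2980691
8 42921 278023 2702668
9 38918 282026 2420642
10 34857 286087 2134555
11 30737 290207 1844348
12 26558 294386 1549962
13 22319 298625 1251337
14 18019 302925 948412
15 13657 307287 641125
16 9232 311712 329413
17 4743 316201 13212
18 190 13212 0

1. interest=⌊4819424·144/10000⌋=69399; principal=320944-69399=251545; balance=4819424-251545=4567879
2. interest=⌊4567879·144/10000⌋=65777; principal=320944-65777=255167; balance=4567879-255167=4312712
3. interest=⌊4312712·144/10000⌋=62103; principal=320944-62103=258841; balance=4312712-258841=4053871
4. interest=⌊4053871·144/10000⌋=58375; principal=320944-58375=262569; balance=4053871-262569=3791302
5. interest=⌊3791302·144/10000⌋=54594; principal=320944-54594=266350; balance=3791302-266350=3524952
6. interest=⌊3524952·144/10000⌋=50759; principal=320944-50759=270185; balance=3524952-270185=3254767
7. interest=⌊3254767·144/10000⌋=46868; principal=320944-46868=274076; balance=3254767-274076=2980691
8. interest=⌊2980691·144/10000⌋=42921; principal=320944-42921=278023; balance=2980691-278023=2702668
9. interest=⌊2702668·144/10000⌋=38918; principal=320944-38918=282026; balance=2702668-282026=2420642
10. interest=⌊2420642·144/10000⌋=34857; principal=320944-34857=286087; balance=2420642-286087=2134555
11. interest=⌊2134555·144/10000⌋=30737; principal=320944-30737=290207; balance=2134555-290207=1844348
12. interest=⌊1844348·144/10000⌋=26558; principal=320944-26558=294386; balance=1844348-294386=1549962
13. interest=⌊1549962·144/10000⌋=22319; principal=320944-22319=298625; balance=1549962-298625=1251337
14. interest=⌊1251337·144/10000⌋=18019; principal=320944-18019=302925; balance=1251337-302925=948412
15. interest=⌊948412·144/10000⌋=13657; principal=320944-13657=307287; balance=948412-307287=641125
16. interest=⌊641125·144/10000⌋=9232; principal=320944-9232=311712; balance=641125-311712=329413
17. interest=⌊329413·144/10000⌋=4743; principal=320944-4743=316201; balance=329413-316201=13212
18. interest=⌊13212·144/10000⌋=190; principal=min(320944-190,13212)=13212; balance=13212-13212=0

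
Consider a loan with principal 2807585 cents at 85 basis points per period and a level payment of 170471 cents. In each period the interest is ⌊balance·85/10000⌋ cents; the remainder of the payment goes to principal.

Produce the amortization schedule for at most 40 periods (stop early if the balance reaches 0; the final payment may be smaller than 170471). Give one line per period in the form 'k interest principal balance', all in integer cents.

1. interest=⌊2807585·85/10000⌋=23864; principal=170471-23864=146607; balance=2807585-146607=2660978
2. interest=⌊2660978·85/10000⌋=22618; principal=170471-22618=147853; balance=2660978-147853=2513125
3. interest=⌊2513125·85/10000⌋=21361; principal=170471-21361=149110; balance=2513125-149110=2364015
4. interest=⌊2364015·85/10000⌋=20094; principal=170471-20094=150377; balance=2364015-150377=2213638
5. interest=⌊2213638·85/10000⌋=18815; principal=170471-18815=151656; balance=2213638-151656=2061982
6. interest=⌊2061982·85/10000⌋=17526; principal=170471-17526=152945; balance=2061982-152945=1909037
7. interest=⌊1909037·85/10000⌋=16226; principal=170471-16226=154245; balance=1909037-154245=1754792
8. interest=⌊1754792·85/10000⌋=14915; principal=170471-14915=155556; balance=1754792-155556=1599236
9. interest=⌊1599236·85/10000⌋=13593; principal=170471-13593=156878; balance=1599236-156878=1442358
10. interest=⌊1442358·85/10000⌋=12260; principal=170471-12260=158211; balance=1442358-158211=1284147
11. interest=⌊1284147·85/10000⌋=10915; principal=170471-10915=159556; balance=1284147-159556=1124591
12. interest=⌊1124591·85/10000⌋=9559; principal=170471-9559=160912; balance=1124591-160912=963679
13. interest=⌊963679·85/10000⌋=8191; principal=170471-8191=162280; balance=963679-162280=801399
14. interest=⌊801399·85/10000⌋=6811; principal=170471-6811=163660; balance=801399-163660=637739
15. interest=⌊637739·85/10000⌋=5420; principal=170471-5420=165051; balance=637739-165051=472688
16. interest=⌊472688·85/10000⌋=4017; principal=170471-4017=166454; balance=472688-166454=306234
17. interest=⌊306234·85/10000⌋=2602; principal=170471-2602=167869; balance=306234-167869=138365
18. interest=⌊138365·85/10000⌋=1176; principal=min(170471-1176,138365)=138365; balance=138365-138365=0

1 23864 146607 2660978
2 22618 147853 2513125
3 21361 149110 2364015
4 20094 150377 2213638
5 18815 151656 2061982
6 17526 152945 1909037
7 16226 154245 1754792
8 14915 155556 1599236
9 13593 156878 1442358
10 12260 158211 1284147
11 10915 159556 1124591
12 9559 160912 963679
13 8191 162280 801399
14 6811 163660 637739
15 5420 165051 472688
16 4017 166454 306234
17 2602 167869 138365
18 1176 138365 0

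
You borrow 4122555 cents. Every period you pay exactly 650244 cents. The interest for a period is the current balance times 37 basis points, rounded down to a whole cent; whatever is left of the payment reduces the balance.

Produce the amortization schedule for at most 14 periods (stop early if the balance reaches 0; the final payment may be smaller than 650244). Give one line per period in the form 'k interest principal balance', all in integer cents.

1. interest=⌊4122555·37/10000⌋=15253; principal=650244-15253=634991; balance=4122555-634991=3487564
2. interest=⌊3487564·37/10000⌋=12903; principal=650244-12903=637341; balance=3487564-637341=2850223
3. interest=⌊2850223·37/10000⌋=10545; principal=650244-10545=639699; balance=2850223-639699=2210524
4. interest=⌊2210524·37/10000⌋=8178; principal=650244-8178=642066; balance=2210524-642066=1568458
5. interest=⌊1568458·37/10000⌋=5803; principal=650244-5803=644441; balance=1568458-644441=924017
6. interest=⌊924017·37/10000⌋=3418; principal=650244-3418=646826; balance=924017-646826=277191
7. interest=⌊277191·37/10000⌋=1025; principal=min(650244-1025,277191)=277191; balance=277191-277191=0

1 15253 634991 3487564
2 12903 637341 2850223
3 10545 639699 2210524
4 8178 642066 1568458
5 5803 644441 924017
6 3418 646826 277191
7 1025 277191 0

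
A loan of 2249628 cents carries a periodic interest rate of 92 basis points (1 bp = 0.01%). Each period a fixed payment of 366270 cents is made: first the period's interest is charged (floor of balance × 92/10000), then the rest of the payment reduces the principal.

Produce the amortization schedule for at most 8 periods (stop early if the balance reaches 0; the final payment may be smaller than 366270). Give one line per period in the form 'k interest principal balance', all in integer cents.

1 20696 345574 1904054
2 17517 348753 1555301
3 14308 351962 1203339
4 11070 355200 848139
5 7802 358468 489671
6 4504 361766 127905
7 1176 127905 0

1. interest=⌊2249628·92/10000⌋=20696; principal=366270-20696=345574; balance=2249628-345574=1904054
2. interest=⌊1904054·92/10000⌋=17517; principal=366270-17517=348753; balance=1904054-348753=1555301
3. interest=⌊1555301·92/10000⌋=14308; principal=366270-14308=351962; balance=1555301-351962=1203339
4. interest=⌊1203339·92/10000⌋=11070; principal=366270-11070=355200; balance=1203339-355200=848139
5. interest=⌊848139·92/10000⌋=7802; principal=366270-7802=358468; balance=848139-358468=489671
6. interest=⌊489671·92/10000⌋=4504; principal=366270-4504=361766; balance=489671-361766=127905
7. interest=⌊127905·92/10000⌋=1176; principal=min(366270-1176,127905)=127905; balance=127905-127905=0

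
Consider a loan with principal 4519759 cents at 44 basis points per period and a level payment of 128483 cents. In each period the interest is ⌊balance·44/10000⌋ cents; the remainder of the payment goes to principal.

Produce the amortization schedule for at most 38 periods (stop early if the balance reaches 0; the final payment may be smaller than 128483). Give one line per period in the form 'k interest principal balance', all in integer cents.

1 19886 108597 4411162
2 19409 109074 4302088
3 18929 109554 4192534
4 18447 110036 4082498
5 17962 110521 3971977
6 17476 111007 3860970
7 16988 111495 3749475
8 16497 111986 3637489
9 16004 112479 3525010
10 15510 112973 3412037
11 15012 113471 3298566
12 14513 113970 3184596
13 14012 114471 3070125
14 13508 114975 2955150
15 13002 115481 2839669
16 12494 115989 2723680
17 11984 116499 2607181
18 11471 117012 2490169
19 10956 117527 2372642
20 10439 118044 2254598
21 9920 118563 2136035
22 9398 119085 2016950
23 8874 119609 1897341
24 8348 120135 1777206
25 7819 120664 1656542
26 7288 121195 1535347
27 6755 121728 1413619
28 6219 122264 1291355
29 5681 122802 1168553
30 5141 123342 1045211
31 4598 123885 921326
32 4053 124430 796896
33 3506 124977 671919
34 2956 125527 546392
35 2404 126079 420313
36 1849 126634 293679
37 1292 127191 166488
38 732 127751 38737

1. interest=⌊4519759·44/10000⌋=19886; principal=128483-19886=108597; balance=4519759-108597=4411162
2. interest=⌊4411162·44/10000⌋=19409; principal=128483-19409=109074; balance=4411162-109074=4302088
3. interest=⌊4302088·44/10000⌋=18929; principal=128483-18929=109554; balance=4302088-109554=4192534
4. interest=⌊4192534·44/10000⌋=18447; principal=128483-18447=110036; balance=4192534-110036=4082498
5. interest=⌊4082498·44/10000⌋=17962; principal=128483-17962=110521; balance=4082498-110521=3971977
6. interest=⌊3971977·44/10000⌋=17476; principal=128483-17476=111007; balance=3971977-111007=3860970
7. interest=⌊3860970·44/10000⌋=16988; principal=128483-16988=111495; balance=3860970-111495=3749475
8. interest=⌊3749475·44/10000⌋=16497; principal=128483-16497=111986; balance=3749475-111986=3637489
9. interest=⌊3637489·44/10000⌋=16004; principal=128483-16004=112479; balance=3637489-112479=3525010
10. interest=⌊3525010·44/10000⌋=15510; principal=128483-15510=112973; balance=3525010-112973=3412037
11. interest=⌊3412037·44/10000⌋=15012; principal=128483-15012=113471; balance=3412037-113471=3298566
12. interest=⌊3298566·44/10000⌋=14513; principal=128483-14513=113970; balance=3298566-113970=3184596
13. interest=⌊3184596·44/10000⌋=14012; principal=128483-14012=114471; balance=3184596-114471=3070125
14. interest=⌊3070125·44/10000⌋=13508; principal=128483-13508=114975; balance=3070125-114975=2955150
15. interest=⌊2955150·44/10000⌋=13002; principal=128483-13002=115481; balance=2955150-115481=2839669
16. interest=⌊2839669·44/10000⌋=12494; principal=128483-12494=115989; balance=2839669-115989=2723680
17. interest=⌊2723680·44/10000⌋=11984; principal=128483-11984=116499; balance=2723680-116499=2607181
18. interest=⌊2607181·44/10000⌋=11471; principal=128483-11471=117012; balance=2607181-117012=2490169
19. interest=⌊2490169·44/10000⌋=10956; principal=128483-10956=117527; balance=2490169-117527=2372642
20. interest=⌊2372642·44/10000⌋=10439; principal=128483-10439=118044; balance=2372642-118044=2254598
21. interest=⌊2254598·44/10000⌋=9920; principal=128483-9920=118563; balance=2254598-118563=2136035
22. interest=⌊2136035·44/10000⌋=9398; principal=128483-9398=119085; balance=2136035-119085=2016950
23. interest=⌊2016950·44/10000⌋=8874; principal=128483-8874=119609; balance=2016950-119609=1897341
24. interest=⌊1897341·44/10000⌋=8348; principal=128483-8348=120135; balance=1897341-120135=1777206
25. interest=⌊1777206·44/10000⌋=7819; principal=128483-7819=120664; balance=1777206-120664=1656542
26. interest=⌊1656542·44/10000⌋=7288; principal=128483-7288=121195; balance=1656542-121195=1535347
27. interest=⌊1535347·44/10000⌋=6755; principal=128483-6755=121728; balance=1535347-121728=1413619
28. interest=⌊1413619·44/10000⌋=6219; principal=128483-6219=122264; balance=1413619-122264=1291355
29. interest=⌊1291355·44/10000⌋=5681; principal=128483-5681=122802; balance=1291355-122802=1168553
30. interest=⌊1168553·44/10000⌋=5141; principal=128483-5141=123342; balance=1168553-123342=1045211
31. interest=⌊1045211·44/10000⌋=4598; principal=128483-4598=123885; balance=1045211-123885=921326
32. interest=⌊921326·44/10000⌋=4053; principal=128483-4053=124430; balance=921326-124430=796896
33. interest=⌊796896·44/10000⌋=3506; principal=128483-3506=124977; balance=796896-124977=671919
34. interest=⌊671919·44/10000⌋=2956; principal=128483-2956=125527; balance=671919-125527=546392
35. interest=⌊546392·44/10000⌋=2404; principal=128483-2404=126079; balance=546392-126079=420313
36. interest=⌊420313·44/10000⌋=1849; principal=128483-1849=126634; balance=420313-126634=293679
37. interest=⌊293679·44/10000⌋=1292; principal=128483-1292=127191; balance=293679-127191=166488
38. interest=⌊166488·44/10000⌋=732; principal=128483-732=127751; balance=166488-127751=38737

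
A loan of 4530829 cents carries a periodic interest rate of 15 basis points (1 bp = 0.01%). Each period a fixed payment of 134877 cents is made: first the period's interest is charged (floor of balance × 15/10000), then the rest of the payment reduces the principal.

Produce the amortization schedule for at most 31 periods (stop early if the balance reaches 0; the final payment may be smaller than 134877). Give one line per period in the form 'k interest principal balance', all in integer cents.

1. interest=⌊4530829·15/10000⌋=6796; principal=134877-6796=128081; balance=4530829-128081=4402748
2. interest=⌊4402748·15/10000⌋=6604; principal=134877-6604=128273; balance=4402748-128273=4274475
3. interest=⌊4274475·15/10000⌋=6411; principal=134877-6411=128466; balance=4274475-128466=4146009
4. interest=⌊4146009·15/10000⌋=6219; principal=134877-6219=128658; balance=4146009-128658=4017351
5. interest=⌊4017351·15/10000⌋=6026; principal=134877-6026=128851; balance=4017351-128851=3888500
6. interest=⌊3888500·15/10000⌋=5832; principal=134877-5832=129045; balance=3888500-129045=3759455
7. interest=⌊3759455·15/10000⌋=5639; principal=134877-5639=129238; balance=3759455-129238=3630217
8. interest=⌊3630217·15/10000⌋=5445; principal=134877-5445=129432; balance=3630217-129432=3500785
9. interest=⌊3500785·15/10000⌋=5251; principal=134877-5251=129626; balance=3500785-129626=3371159
10. interest=⌊3371159·15/10000⌋=5056; principal=134877-5056=129821; balance=3371159-129821=3241338
11. interest=⌊3241338·15/10000⌋=4862; principal=134877-4862=130015; balance=3241338-130015=3111323
12. interest=⌊3111323·15/10000⌋=4666; principal=134877-4666=130211; balance=3111323-130211=2981112
13. interest=⌊2981112·15/10000⌋=4471; principal=134877-4471=130406; balance=2981112-130406=2850706
14. interest=⌊2850706·15/10000⌋=4276; principal=134877-4276=130601; balance=2850706-130601=2720105
15. interest=⌊2720105·15/10000⌋=4080; principal=134877-4080=130797; balance=2720105-130797=2589308
16. interest=⌊2589308·15/10000⌋=3883; principal=134877-3883=130994; balance=2589308-130994=2458314
17. interest=⌊2458314·15/10000⌋=3687; principal=134877-3687=131190; balance=2458314-131190=2327124
18. interest=⌊2327124·15/10000⌋=3490; principal=134877-3490=131387; balance=2327124-131387=2195737
19. interest=⌊2195737·15/10000⌋=3293; principal=134877-3293=131584; balance=2195737-131584=2064153
20. interest=⌊2064153·15/10000⌋=3096; principal=134877-3096=131781; balance=2064153-131781=1932372
21. interest=⌊1932372·15/10000⌋=2898; principal=134877-2898=131979; balance=1932372-131979=1800393
22. interest=⌊1800393·15/10000⌋=2700; principal=134877-2700=132177; balance=1800393-132177=1668216
23. interest=⌊1668216·15/10000⌋=2502; principal=134877-2502=132375; balance=1668216-132375=1535841
24. interest=⌊1535841·15/10000⌋=2303; principal=134877-2303=132574; balance=1535841-132574=1403267
25. interest=⌊1403267·15/10000⌋=2104; principal=134877-2104=132773; balance=1403267-132773=1270494
26. interest=⌊1270494·15/10000⌋=1905; principal=134877-1905=132972; balance=1270494-132972=1137522
27. interest=⌊1137522·15/10000⌋=1706; principal=134877-1706=133171; balance=1137522-133171=1004351
28. interest=⌊1004351·15/10000⌋=1506; principal=134877-1506=133371; balance=1004351-133371=870980
29. interest=⌊870980·15/10000⌋=1306; principal=134877-1306=133571; balance=870980-133571=737409
30. interest=⌊737409·15/10000⌋=1106; principal=134877-1106=133771; balance=737409-133771=603638
31. interest=⌊603638·15/10000⌋=905; principal=134877-905=133972; balance=603638-133972=469666

1 6796 128081 4402748
2 6604 128273 4274475
3 6411 128466 4146009
4 6219 128658 4017351
5 6026 128851 3888500
6 5832 129045 3759455
7 5639 129238 3630217
8 5445 129432 3500785
9 5251 129626 3371159
10 5056 129821 3241338
11 4862 130015 3111323
12 4666 130211 2981112
13 4471 130406 2850706
14 4276 130601 2720105
15 4080 130797 2589308
16 3883 130994 2458314
17 3687 131190 2327124
18 3490 131387 2195737
19 3293 131584 2064153
20 3096 131781 1932372
21 2898 131979 1800393
22 2700 132177 1668216
23 2502 132375 1535841
24 2303 132574 1403267
25 2104 132773 1270494
26 1905 132972 1137522
27 1706 133171 1004351
28 1506 133371 870980
29 1306 133571 737409
30 1106 133771 603638
31 905 133972 469666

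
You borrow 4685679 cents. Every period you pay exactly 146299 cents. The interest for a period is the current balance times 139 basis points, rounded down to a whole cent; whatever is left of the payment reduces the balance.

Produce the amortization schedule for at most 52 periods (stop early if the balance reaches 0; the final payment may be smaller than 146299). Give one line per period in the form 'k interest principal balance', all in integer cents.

1. interest=⌊4685679·139/10000⌋=65130; principal=146299-65130=81169; balance=4685679-81169=4604510
2. interest=⌊4604510·139/10000⌋=64002; principal=146299-64002=82297; balance=4604510-82297=4522213
3. interest=⌊4522213·139/10000⌋=62858; principal=146299-62858=83441; balance=4522213-83441=4438772
4. interest=⌊4438772·139/10000⌋=61698; principal=146299-61698=84601; balance=4438772-84601=4354171
5. interest=⌊4354171·139/10000⌋=60522; principal=146299-60522=85777; balance=4354171-85777=4268394
6. interest=⌊4268394·139/10000⌋=59330; principal=146299-59330=86969; balance=4268394-86969=4181425
7. interest=⌊4181425·139/10000⌋=58121; principal=146299-58121=88178; balance=4181425-88178=4093247
8. interest=⌊4093247·139/10000⌋=56896; principal=146299-56896=89403; balance=4093247-89403=4003844
9. interest=⌊4003844·139/10000⌋=55653; principal=146299-55653=90646; balance=4003844-90646=3913198
10. interest=⌊3913198·139/10000⌋=54393; principal=146299-54393=91906; balance=3913198-91906=3821292
11. interest=⌊3821292·139/10000⌋=53115; principal=146299-53115=93184; balance=3821292-93184=3728108
12. interest=⌊3728108·139/10000⌋=51820; principal=146299-51820=94479; balance=3728108-94479=3633629
13. interest=⌊3633629·139/10000⌋=50507; principal=146299-50507=95792; balance=3633629-95792=3537837
14. interest=⌊3537837·139/10000⌋=49175; principal=146299-49175=97124; balance=3537837-97124=3440713
15. interest=⌊3440713·139/10000⌋=47825; principal=146299-47825=98474; balance=3440713-98474=3342239
16. interest=⌊3342239·139/10000⌋=46457; principal=146299-46457=99842; balance=3342239-99842=3242397
17. interest=⌊3242397·139/10000⌋=45069; principal=146299-45069=101230; balance=3242397-101230=3141167
18. interest=⌊3141167·139/10000⌋=43662; principal=146299-43662=102637; balance=3141167-102637=3038530
19. interest=⌊3038530·139/10000⌋=42235; principal=146299-42235=104064; balance=3038530-104064=2934466
20. interest=⌊2934466·139/10000⌋=40789; principal=146299-40789=105510; balance=2934466-105510=2828956
21. interest=⌊2828956·139/10000⌋=39322; principal=146299-39322=106977; balance=2828956-106977=2721979
22. interest=⌊2721979·139/10000⌋=37835; principal=146299-37835=108464; balance=2721979-108464=2613515
23. interest=⌊2613515·139/10000⌋=36327; principal=146299-36327=109972; balance=2613515-109972=2503543
24. interest=⌊2503543·139/10000⌋=34799; principal=146299-34799=111500; balance=2503543-111500=2392043
25. interest=⌊2392043·139/10000⌋=33249; principal=146299-33249=113050; balance=2392043-113050=2278993
26. interest=⌊2278993·139/10000⌋=31678; principal=146299-31678=114621; balance=2278993-114621=2164372
27. interest=⌊2164372·139/10000⌋=30084; principal=146299-30084=116215; balance=2164372-116215=2048157
28. interest=⌊2048157·139/10000⌋=28469; principal=146299-28469=117830; balance=2048157-117830=1930327
29. interest=⌊1930327·139/10000⌋=26831; principal=146299-26831=119468; balance=1930327-119468=1810859
30. interest=⌊1810859·139/10000⌋=25170; principal=146299-25170=121129; balance=1810859-121129=1689730
31. interest=⌊1689730·139/10000⌋=23487; principal=146299-23487=122812; balance=1689730-122812=1566918
32. interest=⌊1566918·139/10000⌋=21780; principal=146299-21780=124519; balance=1566918-124519=1442399
33. interest=⌊1442399·139/10000⌋=20049; principal=146299-20049=126250; balance=1442399-126250=1316149
34. interest=⌊1316149·139/10000⌋=18294; principal=146299-18294=128005; balance=1316149-128005=1188144
35. interest=⌊1188144·139/10000⌋=16515; principal=146299-16515=129784; balance=1188144-129784=1058360
36. interest=⌊1058360·139/10000⌋=14711; principal=146299-14711=131588; balance=1058360-131588=926772
37. interest=⌊926772·139/10000⌋=12882; principal=146299-12882=133417; balance=926772-133417=793355
38. interest=⌊793355·139/10000⌋=11027; principal=146299-11027=135272; balance=793355-135272=658083
39. interest=⌊658083·139/10000⌋=9147; principal=146299-9147=137152; balance=658083-137152=520931
40. interest=⌊520931·139/10000⌋=7240; principal=146299-7240=139059; balance=520931-139059=381872
41. interest=⌊381872·139/10000⌋=5308; principal=146299-5308=140991; balance=381872-140991=240881
42. interest=⌊240881·139/10000⌋=3348; principal=146299-3348=142951; balance=240881-142951=97930
43. interest=⌊97930·139/10000⌋=1361; principal=min(146299-1361,97930)=97930; balance=97930-97930=0

1 65130 81169 4604510
2 64002 82297 4522213
3 62858 83441 4438772
4 61698 84601 4354171
5 60522 85777 4268394
6 59330 86969 4181425
7 58121 88178 4093247
8 56896 89403 4003844
9 55653 90646 3913198
10 54393 91906 3821292
11 53115 93184 3728108
12 51820 94479 3633629
13 50507 95792 3537837
14 49175 97124 3440713
15 47825 98474 3342239
16 46457 99842 3242397
17 45069 101230 3141167
18 43662 102637 3038530
19 42235 104064 2934466
20 40789 105510 2828956
21 39322 106977 2721979
22 37835 108464 2613515
23 36327 109972 2503543
24 34799 111500 2392043
25 33249 113050 2278993
26 31678 114621 2164372
27 30084 116215 2048157
28 28469 117830 1930327
29 26831 119468 1810859
30 25170 121129 1689730
31 23487 122812 1566918
32 21780 124519 1442399
33 20049 126250 1316149
34 18294 128005 1188144
35 16515 129784 1058360
36 14711 131588 926772
37 12882 133417 793355
38 11027 135272 658083
39 9147 137152 520931
40 7240 139059 381872
41 5308 140991 240881
42 3348 142951 97930
43 1361 97930 0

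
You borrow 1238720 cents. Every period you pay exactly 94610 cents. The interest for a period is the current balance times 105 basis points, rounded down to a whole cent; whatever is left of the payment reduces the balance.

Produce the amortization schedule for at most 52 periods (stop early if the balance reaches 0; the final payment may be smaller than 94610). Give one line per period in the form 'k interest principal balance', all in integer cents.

1. interest=⌊1238720·105/10000⌋=13006; principal=94610-13006=81604; balance=1238720-81604=1157116
2. interest=⌊1157116·105/10000⌋=12149; principal=94610-12149=82461; balance=1157116-82461=1074655
3. interest=⌊1074655·105/10000⌋=11283; principal=94610-11283=83327; balance=1074655-83327=991328
4. interest=⌊991328·105/10000⌋=10408; principal=94610-10408=84202; balance=991328-84202=907126
5. interest=⌊907126·105/10000⌋=9524; principal=94610-9524=85086; balance=907126-85086=822040
6. interest=⌊822040·105/10000⌋=8631; principal=94610-8631=85979; balance=822040-85979=736061
7. interest=⌊736061·105/10000⌋=7728; principal=94610-7728=86882; balance=736061-86882=649179
8. interest=⌊649179·105/10000⌋=6816; principal=94610-6816=87794; balance=649179-87794=561385
9. interest=⌊561385·105/10000⌋=5894; principal=94610-5894=88716; balance=561385-88716=472669
10. interest=⌊472669·105/10000⌋=4963; principal=94610-4963=89647; balance=472669-89647=383022
11. interest=⌊383022·105/10000⌋=4021; principal=94610-4021=90589; balance=383022-90589=292433
12. interest=⌊292433·105/10000⌋=3070; principal=94610-3070=91540; balance=292433-91540=200893
13. interest=⌊200893·105/10000⌋=2109; principal=94610-2109=92501; balance=200893-92501=108392
14. interest=⌊108392·105/10000⌋=1138; principal=94610-1138=93472; balance=108392-93472=14920
15. interest=⌊14920·105/10000⌋=156; principal=min(94610-156,14920)=14920; balance=14920-14920=0

1 13006 81604 1157116
2 12149 82461 1074655
3 11283 83327 991328
4 10408 84202 907126
5 9524 85086 822040
6 8631 85979 736061
7 7728 86882 649179
8 6816 87794 561385
9 5894 88716 472669
10 4963 89647 383022
11 4021 90589 292433
12 3070 91540 200893
13 2109 92501 108392
14 1138 93472 14920
15 156 14920 0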